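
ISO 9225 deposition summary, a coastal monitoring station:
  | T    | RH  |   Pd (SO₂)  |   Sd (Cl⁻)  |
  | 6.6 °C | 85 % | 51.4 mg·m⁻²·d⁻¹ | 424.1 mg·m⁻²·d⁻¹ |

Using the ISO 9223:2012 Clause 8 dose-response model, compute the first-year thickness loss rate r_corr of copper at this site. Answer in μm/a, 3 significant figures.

r_corr = 3.00 μm/a

copper: T≤10 °C ⇒ hinge +0.126·(6.6−10) = -0.4284
  Pd branch = 0.0053·Pd^0.26·e^(0.059·RH+f) = 1.449 μm/a
  Sd branch = 0.01025·Sd^0.27·e^(0.036·RH+0.049·T) = 1.547 μm/a
  sum: 1.449 + 1.547 → r_corr = 2.996 μm/a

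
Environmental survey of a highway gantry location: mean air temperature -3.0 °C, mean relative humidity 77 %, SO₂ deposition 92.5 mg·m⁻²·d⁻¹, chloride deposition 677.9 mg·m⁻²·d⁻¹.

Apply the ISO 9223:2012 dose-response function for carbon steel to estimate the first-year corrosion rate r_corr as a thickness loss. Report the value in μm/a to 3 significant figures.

r_corr = 77.7 μm/a

carbon steel: f(T) = +0.150·(T−10) [T≤10 °C] = -1.9500
  sulphur-dioxide contribution → 12.37 μm/a
  chloride contribution → 65.37 μm/a
  total first-year rate 77.73 μm/a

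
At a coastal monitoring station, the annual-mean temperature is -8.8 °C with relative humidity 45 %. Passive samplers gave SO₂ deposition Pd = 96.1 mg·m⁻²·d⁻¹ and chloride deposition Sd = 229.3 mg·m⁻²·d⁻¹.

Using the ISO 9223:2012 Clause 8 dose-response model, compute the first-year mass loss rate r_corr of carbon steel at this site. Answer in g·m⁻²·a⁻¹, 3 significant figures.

carbon steel: f(T) = +0.150·(T−10) [T≤10 °C] = -2.8200
  SO₂ term: 1.77·96.1^0.52·exp(0.02·45-2.8200) = 2.787
  Cl⁻ term: 0.102·229.3^0.62·exp(0.033·45+0.04·-8.8) = 9.207
  r_corr = 2.787 + 9.207 = 11.99 μm/a
Convert to mass loss: 11.99 μm/a × 7.85 g/cm³ = 94.15 g·m⁻²·a⁻¹

r_corr = 94.2 g·m⁻²·a⁻¹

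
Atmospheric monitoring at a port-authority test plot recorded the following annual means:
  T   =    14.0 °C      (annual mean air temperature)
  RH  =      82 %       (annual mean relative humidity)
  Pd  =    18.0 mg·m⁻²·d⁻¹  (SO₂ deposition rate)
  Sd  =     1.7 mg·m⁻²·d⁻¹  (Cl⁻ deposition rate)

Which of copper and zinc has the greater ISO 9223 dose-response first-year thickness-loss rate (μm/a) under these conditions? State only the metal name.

zinc

copper: f(T) = -0.080·(T−10) [T>10 °C] = -0.3200
  Pd branch = 0.0053·Pd^0.26·e^(0.059·RH+f) = 1.03 μm/a
  Sd branch = 0.01025·Sd^0.27·e^(0.036·RH+0.049·T) = 0.4497 μm/a
  r_corr = 1.03 + 0.4497 = 1.48 μm/a
zinc: temperature factor f = -0.071·(4.0) = -0.2840
  SO₂ term: 0.0129·18.0^0.44·exp(0.046·82-0.2840) = 1.506
  Cl⁻ term: 0.0175·1.7^0.57·exp(0.008·82+0.085·14.0) = 0.15
  r_corr = 1.506 + 0.15 = 1.656 μm/a
Ordering by μm/a: zinc (1.66) > copper (1.48)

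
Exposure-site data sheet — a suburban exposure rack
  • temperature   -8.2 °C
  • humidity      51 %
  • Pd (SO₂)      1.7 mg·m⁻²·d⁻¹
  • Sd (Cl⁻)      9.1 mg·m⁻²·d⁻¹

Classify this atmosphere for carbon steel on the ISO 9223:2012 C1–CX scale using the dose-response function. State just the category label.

C2

carbon steel: T≤10 °C ⇒ hinge +0.150·(-8.2−10) = -2.7300
  Pd branch = 1.77·Pd^0.52·e^(0.02·RH+f) = 0.4219 μm/a
  Sd branch = 0.102·Sd^0.62·e^(0.033·RH+0.04·T) = 1.555 μm/a
  sum: 0.4219 + 1.555 → r_corr = 1.977 μm/a
1.98 μm/a falls in (1.3, 25] for carbon steel → category C2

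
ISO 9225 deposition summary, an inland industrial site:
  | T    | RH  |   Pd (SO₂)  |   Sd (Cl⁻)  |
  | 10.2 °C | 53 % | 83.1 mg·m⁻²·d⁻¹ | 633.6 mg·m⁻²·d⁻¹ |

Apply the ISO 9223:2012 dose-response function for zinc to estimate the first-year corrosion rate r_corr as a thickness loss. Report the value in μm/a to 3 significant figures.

r_corr = 3.53 μm/a

zinc: T>10 °C ⇒ hinge -0.071·(10.2−10) = -0.0142
  Pd branch = 0.0129·Pd^0.44·e^(0.046·RH+f) = 1.018 μm/a
  Cl⁻ term: 0.0175·633.6^0.57·exp(0.008·53+0.085·10.2) = 2.516
  sum: 1.018 + 2.516 → r_corr = 3.534 μm/a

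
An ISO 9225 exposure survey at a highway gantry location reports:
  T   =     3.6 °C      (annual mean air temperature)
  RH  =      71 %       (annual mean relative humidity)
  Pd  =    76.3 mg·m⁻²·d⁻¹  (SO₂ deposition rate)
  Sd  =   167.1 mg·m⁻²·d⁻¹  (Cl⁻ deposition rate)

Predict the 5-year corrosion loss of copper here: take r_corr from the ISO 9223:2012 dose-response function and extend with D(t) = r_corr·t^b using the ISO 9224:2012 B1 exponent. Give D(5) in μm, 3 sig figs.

D(5) = 3.24 μm

copper: T≤10 °C ⇒ hinge +0.126·(3.6−10) = -0.8064
  SO₂ term: 0.0053·76.3^0.26·exp(0.059·71-0.8064) = 0.4817
  Cl⁻ term: 0.01025·167.1^0.27·exp(0.036·71+0.049·3.6) = 0.6275
  sum: 0.4817 + 0.6275 → r_corr = 1.109 μm/a
ISO 9224: D(t) = r_corr · t^b with b = 0.667 (copper, B1)
  D(5) = 1.109 × 5^0.667 = 1.109 × 2.926 = 3.245 μm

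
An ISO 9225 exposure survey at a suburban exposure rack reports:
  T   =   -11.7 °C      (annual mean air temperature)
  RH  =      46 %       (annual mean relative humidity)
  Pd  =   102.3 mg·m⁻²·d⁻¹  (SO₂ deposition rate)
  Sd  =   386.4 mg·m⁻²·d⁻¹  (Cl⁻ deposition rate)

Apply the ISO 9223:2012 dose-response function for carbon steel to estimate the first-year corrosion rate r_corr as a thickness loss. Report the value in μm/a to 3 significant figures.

carbon steel: temperature factor f = +0.150·(-21.7) = -3.2550
  SO₂ term: 1.77·102.3^0.52·exp(0.02·46-3.2550) = 1.901
  Cl⁻ term: 0.102·386.4^0.62·exp(0.033·46+0.04·-11.7) = 11.71
  r_corr = 1.901 + 11.71 = 13.61 μm/a

r_corr = 13.6 μm/a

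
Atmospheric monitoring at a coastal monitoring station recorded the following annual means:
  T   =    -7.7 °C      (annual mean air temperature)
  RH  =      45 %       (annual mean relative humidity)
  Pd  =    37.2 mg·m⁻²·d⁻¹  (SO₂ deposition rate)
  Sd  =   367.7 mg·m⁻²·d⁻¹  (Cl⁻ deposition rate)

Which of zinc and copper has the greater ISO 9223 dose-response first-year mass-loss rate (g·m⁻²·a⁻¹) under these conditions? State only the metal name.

zinc: T≤10 °C ⇒ hinge +0.038·(-7.7−10) = -0.6726
  sulphur-dioxide contribution → 0.2562 μm/a
  chloride contribution → 0.378 μm/a
  total first-year rate 0.6341 μm/a
  mass loss = 0.6341 μm/a × 7.14 g/cm³ = 4.528 g·m⁻²·a⁻¹
copper: temperature factor f = +0.126·(-17.7) = -2.2302
  sulphur-dioxide contribution → 0.02075 μm/a
  chloride contribution → 0.175 μm/a
  ⇒ r_corr(copper) = 0.1958 μm/a
  mass loss = 0.1958 μm/a × 8.96 g/cm³ = 1.754 g·m⁻²·a⁻¹
Ordering by g·m⁻²·a⁻¹: zinc (4.53) > copper (1.75)

zinc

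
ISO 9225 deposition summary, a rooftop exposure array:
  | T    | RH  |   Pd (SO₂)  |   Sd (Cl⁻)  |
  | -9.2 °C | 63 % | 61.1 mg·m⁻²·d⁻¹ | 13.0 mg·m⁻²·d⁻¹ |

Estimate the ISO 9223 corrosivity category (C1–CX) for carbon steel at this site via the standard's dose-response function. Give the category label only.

carbon steel: temperature factor f = +0.150·(-19.2) = -2.8800
  sulphur-dioxide contribution → 2.973 μm/a
  chloride contribution → 2.769 μm/a
  total first-year rate 5.742 μm/a
5.74 μm/a falls in (1.3, 25] for carbon steel → category C2

C2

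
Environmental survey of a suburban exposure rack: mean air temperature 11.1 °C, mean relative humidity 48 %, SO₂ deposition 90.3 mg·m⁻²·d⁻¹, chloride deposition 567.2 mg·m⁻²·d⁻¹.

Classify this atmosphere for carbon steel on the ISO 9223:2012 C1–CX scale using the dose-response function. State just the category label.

C5

carbon steel: f(T) = -0.054·(T−10) [T>10 °C] = -0.0594
  Pd branch = 1.77·Pd^0.52·e^(0.02·RH+f) = 45.3 μm/a
  Cl⁻ term: 0.102·567.2^0.62·exp(0.033·48+0.04·11.1) = 39.51
  r_corr = 45.3 + 39.51 = 84.8 μm/a
84.8 μm/a falls in (80, 200] for carbon steel → category C5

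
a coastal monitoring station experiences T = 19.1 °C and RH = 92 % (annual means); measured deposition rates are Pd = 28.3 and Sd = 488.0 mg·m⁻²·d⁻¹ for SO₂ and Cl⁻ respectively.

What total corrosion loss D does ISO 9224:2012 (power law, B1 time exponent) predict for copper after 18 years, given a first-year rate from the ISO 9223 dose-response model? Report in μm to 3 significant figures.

copper: f(T) = -0.080·(T−10) [T>10 °C] = -0.7280
  sulphur-dioxide contribution → 1.39 μm/a
  chloride contribution → 3.814 μm/a
  total first-year rate 5.204 μm/a
Power-law: D(18) = r_corr · 18^0.667
  D(18) = 5.204 × 18^0.667 = 5.204 × 6.875 = 35.78 μm

D(18) = 35.8 μm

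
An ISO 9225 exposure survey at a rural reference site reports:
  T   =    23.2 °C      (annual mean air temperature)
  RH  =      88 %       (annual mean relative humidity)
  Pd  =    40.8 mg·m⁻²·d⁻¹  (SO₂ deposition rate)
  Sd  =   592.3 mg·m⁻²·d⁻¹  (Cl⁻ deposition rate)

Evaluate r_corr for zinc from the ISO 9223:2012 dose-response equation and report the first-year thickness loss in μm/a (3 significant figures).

r_corr = 11.2 μm/a

zinc: temperature factor f = -0.071·(13.2) = -0.9372
  sulphur-dioxide contribution → 1.48 μm/a
  chloride contribution → 9.673 μm/a
  ⇒ r_corr(zinc) = 11.15 μm/a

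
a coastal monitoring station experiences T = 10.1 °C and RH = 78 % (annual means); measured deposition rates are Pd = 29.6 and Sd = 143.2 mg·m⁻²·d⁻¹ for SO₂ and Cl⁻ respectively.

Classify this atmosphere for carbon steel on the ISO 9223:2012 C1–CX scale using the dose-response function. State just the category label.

carbon steel: temperature factor f = -0.054·(0.1) = -0.0054
  Pd branch = 1.77·Pd^0.52·e^(0.02·RH+f) = 48.78 μm/a
  Cl⁻ term: 0.102·143.2^0.62·exp(0.033·78+0.04·10.1) = 43.51
  sum: 48.78 + 43.51 → r_corr = 92.29 μm/a
92.3 μm/a falls in (80, 200] for carbon steel → category C5

C5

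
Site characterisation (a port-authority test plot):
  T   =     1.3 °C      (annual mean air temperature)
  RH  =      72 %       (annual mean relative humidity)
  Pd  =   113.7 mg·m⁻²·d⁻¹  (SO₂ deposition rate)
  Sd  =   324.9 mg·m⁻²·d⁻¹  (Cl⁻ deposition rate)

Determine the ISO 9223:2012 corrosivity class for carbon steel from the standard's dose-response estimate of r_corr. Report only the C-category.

carbon steel: T≤10 °C ⇒ hinge +0.150·(1.3−10) = -1.3050
  sulphur-dioxide contribution → 23.75 μm/a
  chloride contribution → 41.72 μm/a
  ⇒ r_corr(carbon steel) = 65.47 μm/a
Category bounds: 50…80 μm/a bracket r_corr ⇒ C4

C4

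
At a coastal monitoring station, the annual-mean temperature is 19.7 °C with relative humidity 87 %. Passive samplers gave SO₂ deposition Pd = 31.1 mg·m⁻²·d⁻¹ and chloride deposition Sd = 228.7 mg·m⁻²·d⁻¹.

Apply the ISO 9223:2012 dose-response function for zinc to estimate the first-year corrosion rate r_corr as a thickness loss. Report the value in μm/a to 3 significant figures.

zinc: f(T) = -0.071·(T−10) [T>10 °C] = -0.6887
  Pd branch = 0.0129·Pd^0.44·e^(0.046·RH+f) = 1.608 μm/a
  Sd branch = 0.0175·Sd^0.57·e^(0.008·RH+0.085·T) = 4.143 μm/a
  r_corr = 1.608 + 4.143 = 5.751 μm/a

r_corr = 5.75 μm/a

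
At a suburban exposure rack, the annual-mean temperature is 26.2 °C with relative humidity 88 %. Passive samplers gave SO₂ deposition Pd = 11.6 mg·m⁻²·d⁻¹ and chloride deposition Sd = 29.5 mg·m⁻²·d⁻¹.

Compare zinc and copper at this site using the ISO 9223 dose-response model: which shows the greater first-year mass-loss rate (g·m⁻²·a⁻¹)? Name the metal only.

zinc: temperature factor f = -0.071·(16.2) = -1.1502
  Pd branch = 0.0129·Pd^0.44·e^(0.046·RH+f) = 0.6878 μm/a
  Cl⁻ term: 0.0175·29.5^0.57·exp(0.008·88+0.085·26.2) = 2.258
  sum: 0.6878 + 2.258 → r_corr = 2.946 μm/a
  mass loss = 2.946 μm/a × 7.14 g/cm³ = 21.03 g·m⁻²·a⁻¹
copper: T>10 °C ⇒ hinge -0.080·(26.2−10) = -1.2960
  Pd branch = 0.0053·Pd^0.26·e^(0.059·RH+f) = 0.4932 μm/a
  Cl⁻ term: 0.01025·29.5^0.27·exp(0.036·88+0.049·26.2) = 2.193
  sum: 0.4932 + 2.193 → r_corr = 2.686 μm/a
  mass loss = 2.686 μm/a × 8.96 g/cm³ = 24.07 g·m⁻²·a⁻¹
Ordering by g·m⁻²·a⁻¹: copper (24.1) > zinc (21)

copper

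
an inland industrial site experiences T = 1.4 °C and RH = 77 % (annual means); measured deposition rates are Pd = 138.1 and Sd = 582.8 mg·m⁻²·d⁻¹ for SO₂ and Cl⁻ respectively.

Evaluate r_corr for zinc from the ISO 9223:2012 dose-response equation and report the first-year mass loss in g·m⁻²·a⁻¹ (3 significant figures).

r_corr = 29.9 g·m⁻²·a⁻¹

zinc: temperature factor f = +0.038·(-8.6) = -0.3268
  Pd branch = 0.0129·Pd^0.44·e^(0.046·RH+f) = 2.809 μm/a
  Cl⁻ term: 0.0175·582.8^0.57·exp(0.008·77+0.085·1.4) = 1.376
  sum: 2.809 + 1.376 → r_corr = 4.185 μm/a
Convert to mass loss: 4.185 μm/a × 7.14 g/cm³ = 29.88 g·m⁻²·a⁻¹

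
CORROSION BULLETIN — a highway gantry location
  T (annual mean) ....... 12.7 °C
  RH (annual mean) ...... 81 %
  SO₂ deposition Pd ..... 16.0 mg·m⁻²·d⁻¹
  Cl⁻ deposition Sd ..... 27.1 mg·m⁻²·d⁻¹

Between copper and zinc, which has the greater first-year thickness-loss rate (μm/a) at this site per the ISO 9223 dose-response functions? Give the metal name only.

copper: T>10 °C ⇒ hinge -0.080·(12.7−10) = -0.2160
  Pd branch = 0.0053·Pd^0.26·e^(0.059·RH+f) = 1.045 μm/a
  Sd branch = 0.01025·Sd^0.27·e^(0.036·RH+0.049·T) = 0.8596 μm/a
  r_corr = 1.045 + 0.8596 = 1.904 μm/a
zinc: T>10 °C ⇒ hinge -0.071·(12.7−10) = -0.1917
  Pd branch = 0.0129·Pd^0.44·e^(0.046·RH+f) = 1.497 μm/a
  Cl⁻ term: 0.0175·27.1^0.57·exp(0.008·81+0.085·12.7) = 0.6458
  r_corr = 1.497 + 0.6458 = 2.143 μm/a
Ordering by μm/a: zinc (2.14) > copper (1.9)

zinc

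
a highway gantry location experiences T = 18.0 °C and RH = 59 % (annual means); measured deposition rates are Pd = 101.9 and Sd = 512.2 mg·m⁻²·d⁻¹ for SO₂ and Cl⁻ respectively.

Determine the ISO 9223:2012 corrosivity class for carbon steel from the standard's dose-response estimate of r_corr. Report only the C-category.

carbon steel: temperature factor f = -0.054·(8.0) = -0.4320
  SO₂ term: 1.77·101.9^0.52·exp(0.02·59-0.4320) = 41.41
  Cl⁻ term: 0.102·512.2^0.62·exp(0.033·59+0.04·18.0) = 70.26
  sum: 41.41 + 70.26 → r_corr = 111.7 μm/a
Category bounds: 80…200 μm/a bracket r_corr ⇒ C5

C5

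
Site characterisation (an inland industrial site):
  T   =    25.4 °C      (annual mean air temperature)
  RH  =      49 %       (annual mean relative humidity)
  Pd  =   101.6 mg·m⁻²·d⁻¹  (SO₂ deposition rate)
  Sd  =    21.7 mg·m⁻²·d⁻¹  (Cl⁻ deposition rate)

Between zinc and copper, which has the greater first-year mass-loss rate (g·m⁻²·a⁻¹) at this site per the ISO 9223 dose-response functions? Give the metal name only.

zinc

zinc: T>10 °C ⇒ hinge -0.071·(25.4−10) = -1.0934
  SO₂ term: 0.0129·101.6^0.44·exp(0.046·49-1.0934) = 0.3145
  Sd branch = 0.0175·Sd^0.57·e^(0.008·RH+0.085·T) = 1.296 μm/a
  r_corr = 0.3145 + 1.296 = 1.611 μm/a
  mass loss = 1.611 μm/a × 7.14 g/cm³ = 11.5 g·m⁻²·a⁻¹
copper: T>10 °C ⇒ hinge -0.080·(25.4−10) = -1.2320
  SO₂ term: 0.0053·101.6^0.26·exp(0.059·49-1.2320) = 0.09259
  Cl⁻ term: 0.01025·21.7^0.27·exp(0.036·49+0.049·25.4) = 0.4766
  r_corr = 0.09259 + 0.4766 = 0.5692 μm/a
  mass loss = 0.5692 μm/a × 8.96 g/cm³ = 5.1 g·m⁻²·a⁻¹
Ordering by g·m⁻²·a⁻¹: zinc (11.5) > copper (5.1)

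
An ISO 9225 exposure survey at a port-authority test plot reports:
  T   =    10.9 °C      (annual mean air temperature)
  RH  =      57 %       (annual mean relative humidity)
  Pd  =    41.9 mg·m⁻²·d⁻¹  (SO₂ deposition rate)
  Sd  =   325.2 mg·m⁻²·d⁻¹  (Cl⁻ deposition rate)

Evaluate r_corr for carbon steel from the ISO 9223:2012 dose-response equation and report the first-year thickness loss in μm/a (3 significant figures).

carbon steel: T>10 °C ⇒ hinge -0.054·(10.9−10) = -0.0486
  Pd branch = 1.77·Pd^0.52·e^(0.02·RH+f) = 36.77 μm/a
  Cl⁻ term: 0.102·325.2^0.62·exp(0.033·57+0.04·10.9) = 37.36
  r_corr = 36.77 + 37.36 = 74.13 μm/a

r_corr = 74.1 μm/a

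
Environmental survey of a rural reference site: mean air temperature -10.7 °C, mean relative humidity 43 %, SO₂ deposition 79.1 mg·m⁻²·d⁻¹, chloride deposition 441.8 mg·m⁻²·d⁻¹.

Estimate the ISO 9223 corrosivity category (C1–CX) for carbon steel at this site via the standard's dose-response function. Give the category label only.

carbon steel: T≤10 °C ⇒ hinge +0.150·(-10.7−10) = -3.1050
  Pd branch = 1.77·Pd^0.52·e^(0.02·RH+f) = 1.82 μm/a
  Sd branch = 0.102·Sd^0.62·e^(0.033·RH+0.04·T) = 12 μm/a
  r_corr = 1.82 + 12 = 13.82 μm/a
ISO 9223 Table 2 (carbon steel): 1.3 < 13.8 ≤ 25 μm/a ⇒ C2

C2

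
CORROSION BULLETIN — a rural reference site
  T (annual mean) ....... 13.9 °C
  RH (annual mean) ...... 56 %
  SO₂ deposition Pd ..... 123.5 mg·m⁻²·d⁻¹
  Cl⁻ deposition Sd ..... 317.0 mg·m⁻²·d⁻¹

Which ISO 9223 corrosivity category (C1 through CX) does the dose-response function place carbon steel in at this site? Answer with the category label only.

C5

carbon steel: f(T) = -0.054·(T−10) [T>10 °C] = -0.2106
  SO₂ term: 1.77·123.5^0.52·exp(0.02·56-0.2106) = 53.78
  Cl⁻ term: 0.102·317.0^0.62·exp(0.033·56+0.04·13.9) = 40.11
  sum: 53.78 + 40.11 → r_corr = 93.89 μm/a
93.9 μm/a falls in (80, 200] for carbon steel → category C5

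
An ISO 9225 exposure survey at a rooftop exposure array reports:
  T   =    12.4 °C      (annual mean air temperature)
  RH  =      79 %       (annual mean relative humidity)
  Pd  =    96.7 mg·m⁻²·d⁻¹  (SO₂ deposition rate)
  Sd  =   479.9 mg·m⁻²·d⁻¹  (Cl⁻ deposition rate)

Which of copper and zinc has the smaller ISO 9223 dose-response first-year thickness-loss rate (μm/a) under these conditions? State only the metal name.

copper: temperature factor f = -0.080·(2.4) = -0.1920
  sulphur-dioxide contribution → 1.518 μm/a
  chloride contribution → 1.713 μm/a
  ⇒ r_corr(copper) = 3.231 μm/a
zinc: T>10 °C ⇒ hinge -0.071·(12.4−10) = -0.1704
  sulphur-dioxide contribution → 3.079 μm/a
  chloride contribution → 3.188 μm/a
  total first-year rate 6.267 μm/a
Ordering by μm/a: zinc (6.27) > copper (3.23)

copper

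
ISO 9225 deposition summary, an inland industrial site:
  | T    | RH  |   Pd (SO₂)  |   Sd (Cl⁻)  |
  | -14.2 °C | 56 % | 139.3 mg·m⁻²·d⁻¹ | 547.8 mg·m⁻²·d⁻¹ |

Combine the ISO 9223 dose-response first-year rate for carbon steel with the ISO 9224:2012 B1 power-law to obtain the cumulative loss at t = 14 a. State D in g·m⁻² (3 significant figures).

D(14) = 630 g·m⁻²

carbon steel: temperature factor f = +0.150·(-24.2) = -3.6300
  sulphur-dioxide contribution → 1.874 μm/a
  chloride contribution → 18.3 μm/a
  total first-year rate 20.17 μm/a
Long-term exponent b (ISO 9224 Table 2, B1) = 0.523
  D(14) = 20.17 × 14^0.523 = 20.17 × 3.976 = 80.21 μm
  Mass loss = 80.21 μm × 7.85 g/cm³ = 629.6 g·m⁻²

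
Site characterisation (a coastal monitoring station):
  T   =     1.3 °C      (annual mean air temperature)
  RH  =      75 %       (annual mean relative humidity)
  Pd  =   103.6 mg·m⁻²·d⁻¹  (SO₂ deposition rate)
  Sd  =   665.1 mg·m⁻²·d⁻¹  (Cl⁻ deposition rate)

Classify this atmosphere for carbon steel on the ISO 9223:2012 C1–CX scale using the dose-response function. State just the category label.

C5

carbon steel: temperature factor f = +0.150·(-8.7) = -1.3050
  SO₂ term: 1.77·103.6^0.52·exp(0.02·75-1.3050) = 24.02
  Sd branch = 0.102·Sd^0.62·e^(0.033·RH+0.04·T) = 71.82 μm/a
  sum: 24.02 + 71.82 → r_corr = 95.85 μm/a
95.8 μm/a falls in (80, 200] for carbon steel → category C5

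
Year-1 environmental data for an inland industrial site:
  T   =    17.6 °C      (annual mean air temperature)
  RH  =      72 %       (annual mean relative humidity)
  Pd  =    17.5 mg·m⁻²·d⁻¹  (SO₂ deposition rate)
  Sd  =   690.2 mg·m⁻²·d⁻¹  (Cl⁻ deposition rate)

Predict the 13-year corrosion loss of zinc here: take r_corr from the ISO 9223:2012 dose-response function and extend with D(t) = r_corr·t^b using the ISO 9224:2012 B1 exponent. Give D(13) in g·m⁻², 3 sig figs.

D(13) = 373 g·m⁻²

zinc: temperature factor f = -0.071·(7.6) = -0.5396
  sulphur-dioxide contribution → 0.7271 μm/a
  chloride contribution → 5.769 μm/a
  total first-year rate 6.496 μm/a
Long-term exponent b (ISO 9224 Table 2, B1) = 0.813
  D(13) = 6.496 × 13^0.813 = 6.496 × 8.047 = 52.28 μm
  Mass loss = 52.28 μm × 7.14 g/cm³ = 373.2 g·m⁻²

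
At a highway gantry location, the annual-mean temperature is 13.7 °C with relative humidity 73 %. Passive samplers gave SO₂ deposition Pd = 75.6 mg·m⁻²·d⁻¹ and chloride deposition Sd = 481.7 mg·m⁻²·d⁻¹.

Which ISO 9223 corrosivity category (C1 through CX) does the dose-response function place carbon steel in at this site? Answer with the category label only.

carbon steel: temperature factor f = -0.054·(3.7) = -0.1998
  sulphur-dioxide contribution → 59.17 μm/a
  chloride contribution → 90.39 μm/a
  total first-year rate 149.6 μm/a
Category bounds: 80…200 μm/a bracket r_corr ⇒ C5

C5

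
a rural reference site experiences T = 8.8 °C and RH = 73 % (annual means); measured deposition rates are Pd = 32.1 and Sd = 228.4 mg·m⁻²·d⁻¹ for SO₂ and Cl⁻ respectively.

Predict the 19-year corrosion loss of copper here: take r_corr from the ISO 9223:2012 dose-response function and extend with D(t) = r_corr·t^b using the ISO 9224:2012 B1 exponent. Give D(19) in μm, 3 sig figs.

D(19) = 12.7 μm

copper: T≤10 °C ⇒ hinge +0.126·(8.8−10) = -0.1512
  sulphur-dioxide contribution → 0.8333 μm/a
  chloride contribution → 0.9466 μm/a
  ⇒ r_corr(copper) = 1.78 μm/a
Power-law: D(19) = r_corr · 19^0.667
  D(19) = 1.78 × 19^0.667 = 1.78 × 7.127 = 12.69 μm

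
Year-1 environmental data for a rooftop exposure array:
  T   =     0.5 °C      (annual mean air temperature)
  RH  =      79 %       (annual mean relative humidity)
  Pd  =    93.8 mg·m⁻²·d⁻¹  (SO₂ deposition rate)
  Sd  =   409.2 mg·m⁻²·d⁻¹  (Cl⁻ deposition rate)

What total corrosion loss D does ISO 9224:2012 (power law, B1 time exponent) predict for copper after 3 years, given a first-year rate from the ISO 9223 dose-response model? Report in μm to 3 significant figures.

D(3) = 3.05 μm

copper: T≤10 °C ⇒ hinge +0.126·(0.5−10) = -1.1970
  Pd branch = 0.0053·Pd^0.26·e^(0.059·RH+f) = 0.5514 μm/a
  Cl⁻ term: 0.01025·409.2^0.27·exp(0.036·79+0.049·0.5) = 0.9156
  sum: 0.5514 + 0.9156 → r_corr = 1.467 μm/a
Long-term exponent b (ISO 9224 Table 2, B1) = 0.667
  D(3) = 1.467 × 3^0.667 = 1.467 × 2.081 = 3.053 μm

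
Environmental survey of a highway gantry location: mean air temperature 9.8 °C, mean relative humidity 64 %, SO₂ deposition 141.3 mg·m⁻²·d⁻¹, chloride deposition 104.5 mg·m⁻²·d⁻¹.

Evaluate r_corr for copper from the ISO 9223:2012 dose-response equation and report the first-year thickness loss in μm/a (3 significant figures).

r_corr = 1.40 μm/a

copper: f(T) = +0.126·(T−10) [T≤10 °C] = -0.0252
  sulphur-dioxide contribution → 0.8171 μm/a
  chloride contribution → 0.5822 μm/a
  ⇒ r_corr(copper) = 1.399 μm/a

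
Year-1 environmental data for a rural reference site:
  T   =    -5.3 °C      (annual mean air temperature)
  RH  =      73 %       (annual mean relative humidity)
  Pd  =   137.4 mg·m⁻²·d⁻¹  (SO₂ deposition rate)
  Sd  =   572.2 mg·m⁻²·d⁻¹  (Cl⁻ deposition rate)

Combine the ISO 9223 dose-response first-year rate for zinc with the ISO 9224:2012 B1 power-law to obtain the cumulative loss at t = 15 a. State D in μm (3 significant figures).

zinc: temperature factor f = +0.038·(-15.3) = -0.5814
  Pd branch = 0.0129·Pd^0.44·e^(0.046·RH+f) = 1.808 μm/a
  Cl⁻ term: 0.0175·572.2^0.57·exp(0.008·73+0.085·-5.3) = 0.7461
  sum: 1.808 + 0.7461 → r_corr = 2.554 μm/a
Power-law: D(15) = r_corr · 15^0.813
  D(15) = 2.554 × 15^0.813 = 2.554 × 9.04 = 23.09 μm

D(15) = 23.1 μm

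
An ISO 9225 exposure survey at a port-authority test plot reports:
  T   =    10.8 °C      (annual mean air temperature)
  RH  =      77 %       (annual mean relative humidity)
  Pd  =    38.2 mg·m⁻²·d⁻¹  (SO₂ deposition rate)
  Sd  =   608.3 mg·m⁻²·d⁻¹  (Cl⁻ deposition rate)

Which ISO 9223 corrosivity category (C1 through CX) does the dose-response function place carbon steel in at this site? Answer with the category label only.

carbon steel: f(T) = -0.054·(T−10) [T>10 °C] = -0.0432
  SO₂ term: 1.77·38.2^0.52·exp(0.02·77-0.0432) = 52.57
  Cl⁻ term: 0.102·608.3^0.62·exp(0.033·77+0.04·10.8) = 106.1
  sum: 52.57 + 106.1 → r_corr = 158.7 μm/a
ISO 9223 Table 2 (carbon steel): 80 < 159 ≤ 200 μm/a ⇒ C5

C5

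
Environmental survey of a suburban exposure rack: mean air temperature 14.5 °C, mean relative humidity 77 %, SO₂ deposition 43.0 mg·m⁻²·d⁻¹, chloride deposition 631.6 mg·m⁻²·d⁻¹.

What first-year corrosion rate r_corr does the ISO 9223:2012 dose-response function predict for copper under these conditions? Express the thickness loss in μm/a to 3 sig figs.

r_corr = 2.83 μm/a

copper: f(T) = -0.080·(T−10) [T>10 °C] = -0.3600
  sulphur-dioxide contribution → 0.9239 μm/a
  chloride contribution → 1.902 μm/a
  ⇒ r_corr(copper) = 2.826 μm/a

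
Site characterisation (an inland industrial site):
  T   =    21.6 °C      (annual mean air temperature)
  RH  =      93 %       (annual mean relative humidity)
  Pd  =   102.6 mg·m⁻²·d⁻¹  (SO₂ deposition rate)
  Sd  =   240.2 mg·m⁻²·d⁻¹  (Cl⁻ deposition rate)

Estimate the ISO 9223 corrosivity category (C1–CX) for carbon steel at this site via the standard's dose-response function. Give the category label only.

carbon steel: f(T) = -0.054·(T−10) [T>10 °C] = -0.6264
  sulphur-dioxide contribution → 67.53 μm/a
  chloride contribution → 155.8 μm/a
  ⇒ r_corr(carbon steel) = 223.4 μm/a
Category bounds: 200…700 μm/a bracket r_corr ⇒ CX

CX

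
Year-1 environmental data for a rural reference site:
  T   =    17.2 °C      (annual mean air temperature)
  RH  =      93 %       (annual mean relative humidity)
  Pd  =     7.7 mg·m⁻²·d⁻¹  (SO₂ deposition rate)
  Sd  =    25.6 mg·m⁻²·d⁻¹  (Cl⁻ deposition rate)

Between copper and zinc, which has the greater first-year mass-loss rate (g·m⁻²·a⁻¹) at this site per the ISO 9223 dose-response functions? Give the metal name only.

copper: f(T) = -0.080·(T−10) [T>10 °C] = -0.5760
  sulphur-dioxide contribution → 1.223 μm/a
  chloride contribution → 1.626 μm/a
  ⇒ r_corr(copper) = 2.849 μm/a
  mass loss = 2.849 μm/a × 8.96 g/cm³ = 25.53 g·m⁻²·a⁻¹
zinc: T>10 °C ⇒ hinge -0.071·(17.2−10) = -0.5112
  sulphur-dioxide contribution → 1.369 μm/a
  chloride contribution → 1.009 μm/a
  total first-year rate 2.378 μm/a
  mass loss = 2.378 μm/a × 7.14 g/cm³ = 16.98 g·m⁻²·a⁻¹
Ordering by g·m⁻²·a⁻¹: copper (25.5) > zinc (17)

copper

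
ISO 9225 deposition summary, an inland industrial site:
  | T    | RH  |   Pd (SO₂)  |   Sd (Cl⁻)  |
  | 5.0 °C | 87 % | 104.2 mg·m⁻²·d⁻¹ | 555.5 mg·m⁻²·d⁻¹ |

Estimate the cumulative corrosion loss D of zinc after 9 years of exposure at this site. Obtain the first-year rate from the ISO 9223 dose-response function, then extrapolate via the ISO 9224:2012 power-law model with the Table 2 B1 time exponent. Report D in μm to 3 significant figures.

zinc: T≤10 °C ⇒ hinge +0.038·(5.0−10) = -0.1900
  SO₂ term: 0.0129·104.2^0.44·exp(0.046·87-0.1900) = 4.508
  Sd branch = 0.0175·Sd^0.57·e^(0.008·RH+0.085·T) = 1.969 μm/a
  r_corr = 4.508 + 1.969 = 6.477 μm/a
Long-term exponent b (ISO 9224 Table 2, B1) = 0.813
  D(9) = 6.477 × 9^0.813 = 6.477 × 5.968 = 38.65 μm

D(9) = 38.7 μm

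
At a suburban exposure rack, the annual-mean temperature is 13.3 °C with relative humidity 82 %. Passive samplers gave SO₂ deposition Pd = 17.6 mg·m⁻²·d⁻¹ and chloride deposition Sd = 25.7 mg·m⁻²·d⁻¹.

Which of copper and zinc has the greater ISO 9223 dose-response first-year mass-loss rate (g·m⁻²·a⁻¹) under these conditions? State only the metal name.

copper: T>10 °C ⇒ hinge -0.080·(13.3−10) = -0.2640
  Pd branch = 0.0053·Pd^0.26·e^(0.059·RH+f) = 1.083 μm/a
  Cl⁻ term: 0.01025·25.7^0.27·exp(0.036·82+0.049·13.3) = 0.9046
  r_corr = 1.083 + 0.9046 = 1.987 μm/a
  mass loss = 1.987 μm/a × 8.96 g/cm³ = 17.81 g·m⁻²·a⁻¹
zinc: temperature factor f = -0.071·(3.3) = -0.2343
  SO₂ term: 0.0129·17.6^0.44·exp(0.046·82-0.2343) = 1.567
  Cl⁻ term: 0.0175·25.7^0.57·exp(0.008·82+0.085·13.3) = 0.6646
  r_corr = 1.567 + 0.6646 = 2.231 μm/a
  mass loss = 2.231 μm/a × 7.14 g/cm³ = 15.93 g·m⁻²·a⁻¹
Ordering by g·m⁻²·a⁻¹: copper (17.8) > zinc (15.9)

copper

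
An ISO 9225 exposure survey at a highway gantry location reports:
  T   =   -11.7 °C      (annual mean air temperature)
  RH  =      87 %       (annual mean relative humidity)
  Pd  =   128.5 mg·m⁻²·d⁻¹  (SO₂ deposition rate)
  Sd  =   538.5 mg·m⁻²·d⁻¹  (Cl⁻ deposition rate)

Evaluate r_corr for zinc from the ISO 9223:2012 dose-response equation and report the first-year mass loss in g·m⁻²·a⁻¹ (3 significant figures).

zinc: T≤10 °C ⇒ hinge +0.038·(-11.7−10) = -0.8246
  Pd branch = 0.0129·Pd^0.44·e^(0.046·RH+f) = 2.621 μm/a
  Sd branch = 0.0175·Sd^0.57·e^(0.008·RH+0.085·T) = 0.4679 μm/a
  r_corr = 2.621 + 0.4679 = 3.089 μm/a
Convert to mass loss: 3.089 μm/a × 7.14 g/cm³ = 22.05 g·m⁻²·a⁻¹

r_corr = 22.1 g·m⁻²·a⁻¹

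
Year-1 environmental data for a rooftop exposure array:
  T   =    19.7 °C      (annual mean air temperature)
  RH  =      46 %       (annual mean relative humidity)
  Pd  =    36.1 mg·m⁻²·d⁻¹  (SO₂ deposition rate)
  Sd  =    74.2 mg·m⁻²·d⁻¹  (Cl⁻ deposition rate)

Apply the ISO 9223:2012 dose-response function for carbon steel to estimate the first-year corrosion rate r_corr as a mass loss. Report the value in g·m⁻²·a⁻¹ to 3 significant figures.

carbon steel: T>10 °C ⇒ hinge -0.054·(19.7−10) = -0.5238
  sulphur-dioxide contribution → 16.98 μm/a
  chloride contribution → 14.78 μm/a
  ⇒ r_corr(carbon steel) = 31.76 μm/a
Convert to mass loss: 31.76 μm/a × 7.85 g/cm³ = 249.3 g·m⁻²·a⁻¹

r_corr = 249 g·m⁻²·a⁻¹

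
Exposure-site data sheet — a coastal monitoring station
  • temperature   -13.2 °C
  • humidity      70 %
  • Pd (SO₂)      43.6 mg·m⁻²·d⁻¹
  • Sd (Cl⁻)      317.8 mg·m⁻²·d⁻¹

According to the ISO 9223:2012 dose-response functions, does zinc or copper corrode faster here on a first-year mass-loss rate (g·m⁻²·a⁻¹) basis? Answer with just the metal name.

zinc: f(T) = +0.038·(T−10) [T≤10 °C] = -0.8816
  sulphur-dioxide contribution → 0.7039 μm/a
  chloride contribution → 0.2662 μm/a
  total first-year rate 0.9701 μm/a
  mass loss = 0.9701 μm/a × 7.14 g/cm³ = 6.927 g·m⁻²·a⁻¹
copper: temperature factor f = +0.126·(-23.2) = -2.9232
  sulphur-dioxide contribution → 0.04728 μm/a
  chloride contribution → 0.3161 μm/a
  total first-year rate 0.3634 μm/a
  mass loss = 0.3634 μm/a × 8.96 g/cm³ = 3.256 g·m⁻²·a⁻¹
Ordering by g·m⁻²·a⁻¹: zinc (6.93) > copper (3.26)

zinc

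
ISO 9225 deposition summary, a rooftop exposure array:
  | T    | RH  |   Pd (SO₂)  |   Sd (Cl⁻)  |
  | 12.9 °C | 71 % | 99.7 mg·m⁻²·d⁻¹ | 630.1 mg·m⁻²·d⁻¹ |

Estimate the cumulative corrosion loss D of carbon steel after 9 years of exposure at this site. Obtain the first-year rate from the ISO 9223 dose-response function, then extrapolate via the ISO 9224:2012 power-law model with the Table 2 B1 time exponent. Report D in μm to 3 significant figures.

carbon steel: temperature factor f = -0.054·(2.9) = -0.1566
  Pd branch = 1.77·Pd^0.52·e^(0.02·RH+f) = 68.55 μm/a
  Cl⁻ term: 0.102·630.1^0.62·exp(0.033·71+0.04·12.9) = 96.8
  sum: 68.55 + 96.8 → r_corr = 165.3 μm/a
Power-law: D(9) = r_corr · 9^0.523
  D(9) = 165.3 × 9^0.523 = 165.3 × 3.156 = 521.8 μm

D(9) = 522 μm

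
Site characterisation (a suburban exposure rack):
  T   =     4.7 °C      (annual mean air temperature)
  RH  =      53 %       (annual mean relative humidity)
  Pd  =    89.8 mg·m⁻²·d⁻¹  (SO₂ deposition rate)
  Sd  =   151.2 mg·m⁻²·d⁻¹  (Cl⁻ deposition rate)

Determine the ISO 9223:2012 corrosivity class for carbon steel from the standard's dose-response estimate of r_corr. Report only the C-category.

C3

carbon steel: f(T) = +0.150·(T−10) [T≤10 °C] = -0.7950
  sulphur-dioxide contribution → 23.92 μm/a
  chloride contribution → 15.89 μm/a
  total first-year rate 39.81 μm/a
ISO 9223 Table 2 (carbon steel): 25 < 39.8 ≤ 50 μm/a ⇒ C3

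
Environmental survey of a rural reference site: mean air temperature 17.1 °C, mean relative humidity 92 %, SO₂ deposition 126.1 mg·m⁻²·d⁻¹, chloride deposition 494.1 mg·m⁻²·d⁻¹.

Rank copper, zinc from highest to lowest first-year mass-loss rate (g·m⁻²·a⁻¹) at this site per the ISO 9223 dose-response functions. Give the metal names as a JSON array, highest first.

copper: f(T) = -0.080·(T−10) [T>10 °C] = -0.5680
  Pd branch = 0.0053·Pd^0.26·e^(0.059·RH+f) = 2.405 μm/a
  Cl⁻ term: 0.01025·494.1^0.27·exp(0.036·92+0.049·17.1) = 3.47
  sum: 2.405 + 3.47 → r_corr = 5.875 μm/a
  mass loss = 5.875 μm/a × 8.96 g/cm³ = 52.64 g·m⁻²·a⁻¹
zinc: temperature factor f = -0.071·(7.1) = -0.5041
  Pd branch = 0.0129·Pd^0.44·e^(0.046·RH+f) = 4.507 μm/a
  Sd branch = 0.0175·Sd^0.57·e^(0.008·RH+0.085·T) = 5.363 μm/a
  sum: 4.507 + 5.363 → r_corr = 9.87 μm/a
  mass loss = 9.87 μm/a × 7.14 g/cm³ = 70.47 g·m⁻²·a⁻¹
Ordering by g·m⁻²·a⁻¹: zinc (70.5) > copper (52.6)

["zinc", "copper"]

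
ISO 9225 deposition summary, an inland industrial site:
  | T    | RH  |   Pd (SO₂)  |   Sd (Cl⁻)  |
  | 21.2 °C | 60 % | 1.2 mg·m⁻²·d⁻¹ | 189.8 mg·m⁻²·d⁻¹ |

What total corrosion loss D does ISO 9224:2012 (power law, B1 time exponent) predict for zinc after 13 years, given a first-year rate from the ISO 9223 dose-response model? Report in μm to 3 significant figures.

zinc: f(T) = -0.071·(T−10) [T>10 °C] = -0.7952
  Pd branch = 0.0129·Pd^0.44·e^(0.046·RH+f) = 0.09971 μm/a
  Cl⁻ term: 0.0175·189.8^0.57·exp(0.008·60+0.085·21.2) = 3.41
  r_corr = 0.09971 + 3.41 = 3.509 μm/a
Long-term exponent b (ISO 9224 Table 2, B1) = 0.813
  D(13) = 3.509 × 13^0.813 = 3.509 × 8.047 = 28.24 μm

D(13) = 28.2 μm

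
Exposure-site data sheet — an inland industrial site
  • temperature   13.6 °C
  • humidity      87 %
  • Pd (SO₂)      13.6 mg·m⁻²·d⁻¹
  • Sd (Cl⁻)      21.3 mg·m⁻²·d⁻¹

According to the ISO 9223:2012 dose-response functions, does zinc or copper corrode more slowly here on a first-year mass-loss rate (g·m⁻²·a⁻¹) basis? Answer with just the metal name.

zinc: f(T) = -0.071·(T−10) [T>10 °C] = -0.2556
  SO₂ term: 0.0129·13.6^0.44·exp(0.046·87-0.2556) = 1.723
  Sd branch = 0.0175·Sd^0.57·e^(0.008·RH+0.085·T) = 0.6376 μm/a
  r_corr = 1.723 + 0.6376 = 2.361 μm/a
  mass loss = 2.361 μm/a × 7.14 g/cm³ = 16.86 g·m⁻²·a⁻¹
copper: f(T) = -0.080·(T−10) [T>10 °C] = -0.2880
  SO₂ term: 0.0053·13.6^0.26·exp(0.059·87-0.2880) = 1.328
  Sd branch = 0.01025·Sd^0.27·e^(0.036·RH+0.049·T) = 1.045 μm/a
  sum: 1.328 + 1.045 → r_corr = 2.373 μm/a
  mass loss = 2.373 μm/a × 8.96 g/cm³ = 21.26 g·m⁻²·a⁻¹
Ordering by g·m⁻²·a⁻¹: copper (21.3) > zinc (16.9)

zinc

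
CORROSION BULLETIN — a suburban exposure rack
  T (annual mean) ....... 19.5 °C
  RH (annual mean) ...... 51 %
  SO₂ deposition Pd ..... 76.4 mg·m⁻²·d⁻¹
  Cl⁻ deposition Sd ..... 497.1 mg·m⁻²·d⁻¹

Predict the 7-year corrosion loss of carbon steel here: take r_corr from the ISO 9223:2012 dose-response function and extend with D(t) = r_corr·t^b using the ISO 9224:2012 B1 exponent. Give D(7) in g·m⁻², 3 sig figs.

D(7) = 1.83e+03 g·m⁻²

carbon steel: f(T) = -0.054·(T−10) [T>10 °C] = -0.5130
  SO₂ term: 1.77·76.4^0.52·exp(0.02·51-0.5130) = 28.01
  Sd branch = 0.102·Sd^0.62·e^(0.033·RH+0.04·T) = 56.24 μm/a
  sum: 28.01 + 56.24 → r_corr = 84.26 μm/a
Power-law: D(7) = r_corr · 7^0.523
  D(7) = 84.26 × 7^0.523 = 84.26 × 2.767 = 233.1 μm
  Mass loss = 233.1 μm × 7.85 g/cm³ = 1830 g·m⁻²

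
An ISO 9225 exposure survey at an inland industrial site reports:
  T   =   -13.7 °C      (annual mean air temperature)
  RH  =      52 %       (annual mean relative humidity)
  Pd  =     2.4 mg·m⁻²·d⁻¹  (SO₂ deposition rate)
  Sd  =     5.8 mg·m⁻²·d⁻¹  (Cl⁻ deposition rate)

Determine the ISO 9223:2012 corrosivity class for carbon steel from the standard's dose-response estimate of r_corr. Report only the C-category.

carbon steel: T≤10 °C ⇒ hinge +0.150·(-13.7−10) = -3.5550
  SO₂ term: 1.77·2.4^0.52·exp(0.02·52-3.5550) = 0.2256
  Cl⁻ term: 0.102·5.8^0.62·exp(0.033·52+0.04·-13.7) = 0.9754
  r_corr = 0.2256 + 0.9754 = 1.201 μm/a
ISO 9223 Table 2 (carbon steel): 0 < 1.2 ≤ 1.3 μm/a ⇒ C1

C1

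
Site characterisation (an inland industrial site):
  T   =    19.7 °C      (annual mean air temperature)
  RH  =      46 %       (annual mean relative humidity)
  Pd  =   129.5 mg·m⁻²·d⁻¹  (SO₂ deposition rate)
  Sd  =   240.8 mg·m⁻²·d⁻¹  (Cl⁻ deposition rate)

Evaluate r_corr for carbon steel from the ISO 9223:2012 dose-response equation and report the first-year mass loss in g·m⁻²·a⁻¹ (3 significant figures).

r_corr = 500 g·m⁻²·a⁻¹

carbon steel: f(T) = -0.054·(T−10) [T>10 °C] = -0.5238
  SO₂ term: 1.77·129.5^0.52·exp(0.02·46-0.5238) = 32.99
  Sd branch = 0.102·Sd^0.62·e^(0.033·RH+0.04·T) = 30.67 μm/a
  sum: 32.99 + 30.67 → r_corr = 63.66 μm/a
Convert to mass loss: 63.66 μm/a × 7.85 g/cm³ = 499.8 g·m⁻²·a⁻¹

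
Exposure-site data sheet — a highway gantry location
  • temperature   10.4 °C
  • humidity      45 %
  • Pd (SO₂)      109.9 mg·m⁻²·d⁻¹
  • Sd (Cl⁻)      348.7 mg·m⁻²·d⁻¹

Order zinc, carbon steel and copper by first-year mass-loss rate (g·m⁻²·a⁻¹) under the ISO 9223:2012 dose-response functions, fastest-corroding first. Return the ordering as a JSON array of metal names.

zinc: f(T) = -0.071·(T−10) [T>10 °C] = -0.0284
  Pd branch = 0.0129·Pd^0.44·e^(0.046·RH+f) = 0.7857 μm/a
  Sd branch = 0.0175·Sd^0.57·e^(0.008·RH+0.085·T) = 1.708 μm/a
  r_corr = 0.7857 + 1.708 = 2.494 μm/a
  mass loss = 2.494 μm/a × 7.14 g/cm³ = 17.81 g·m⁻²·a⁻¹
carbon steel: temperature factor f = -0.054·(0.4) = -0.0216
  SO₂ term: 1.77·109.9^0.52·exp(0.02·45-0.0216) = 49.07
  Cl⁻ term: 0.102·348.7^0.62·exp(0.033·45+0.04·10.4) = 25.73
  r_corr = 49.07 + 25.73 = 74.8 μm/a
  mass loss = 74.8 μm/a × 7.85 g/cm³ = 587.2 g·m⁻²·a⁻¹
copper: f(T) = -0.080·(T−10) [T>10 °C] = -0.0320
  SO₂ term: 0.0053·109.9^0.26·exp(0.059·45-0.0320) = 0.2478
  Cl⁻ term: 0.01025·348.7^0.27·exp(0.036·45+0.049·10.4) = 0.4189
  sum: 0.2478 + 0.4189 → r_corr = 0.6666 μm/a
  mass loss = 0.6666 μm/a × 8.96 g/cm³ = 5.973 g·m⁻²·a⁻¹
Ordering by g·m⁻²·a⁻¹: carbon steel (587) > zinc (17.8) > copper (5.97)

["carbon steel", "zinc", "copper"]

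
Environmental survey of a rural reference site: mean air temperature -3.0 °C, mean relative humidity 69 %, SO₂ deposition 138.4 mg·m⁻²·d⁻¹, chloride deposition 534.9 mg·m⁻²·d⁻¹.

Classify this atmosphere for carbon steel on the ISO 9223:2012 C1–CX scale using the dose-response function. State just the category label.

C4

carbon steel: T≤10 °C ⇒ hinge +0.150·(-3.0−10) = -1.9500
  SO₂ term: 1.77·138.4^0.52·exp(0.02·69-1.9500) = 13
  Cl⁻ term: 0.102·534.9^0.62·exp(0.033·69+0.04·-3.0) = 43.34
  sum: 13 + 43.34 → r_corr = 56.34 μm/a
56.3 μm/a falls in (50, 80] for carbon steel → category C4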